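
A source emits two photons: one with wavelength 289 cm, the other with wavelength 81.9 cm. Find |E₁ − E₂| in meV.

Using E = hc/λ: E₁ = 6.874e-26 J, E₂ = 2.425e-25 J.
|ΔE| = |6.874e-26 − 2.425e-25| = 1.74e-25 J = 1.08e-3 meV.

1.08e-3 meV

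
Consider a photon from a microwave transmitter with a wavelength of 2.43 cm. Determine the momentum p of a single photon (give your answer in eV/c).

5.10e-5 eV/c

Take h = 6.62607015e-34 J·s, c = 2.99792458e8 m/s, 1 eV = 1.602176634e-19 J.
First convert: λ = 2.43 cm = 0.0243 m.
For a photon p = h/λ, so p = 2.727e-32 kg·m/s.
Converting to eV/c: p = 5.102e-5 eV/c ≈ 5.10e-5 eV/c.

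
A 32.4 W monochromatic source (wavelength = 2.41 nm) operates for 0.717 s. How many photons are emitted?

2.82 × 10^17 photons

Total energy: E_total = P·t = 32.4 × 0.717 = 23.23 J.
Per-photon energy: E = 8.243 × 10^-17 J.
N = E_total / E_photon = 2.82 × 10^17.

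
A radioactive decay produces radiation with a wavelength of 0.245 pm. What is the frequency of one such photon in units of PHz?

1.22e6 PHz

Convert to SI: λ = 0.245 pm = 2.45e-13 m.
The photon relation is f = c/λ, giving f = 1.224e21 Hz.
Converting to PHz: f = 1.224e6 PHz ≈ 1.22e6 PHz.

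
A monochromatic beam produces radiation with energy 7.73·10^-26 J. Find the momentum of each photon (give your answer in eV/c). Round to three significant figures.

4.82·10^-7 eV/c

Take c = 2.99792458·10^8 m/s, 1 eV = 1.602176634·10^-19 J.
Apply p = E/c: p = 2.578·10^-34 kg·m/s.
Converting to eV/c: p = 4.825·10^-7 eV/c ≈ 4.82·10^-7 eV/c.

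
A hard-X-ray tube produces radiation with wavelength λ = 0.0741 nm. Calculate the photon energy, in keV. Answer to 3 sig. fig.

16.7 keV

Take h = 6.62607015·10^-34 J·s, c = 2.99792458·10^8 m/s, 1 eV = 1.602176634·10^-19 J.
Convert to SI: λ = 0.0741 nm = 7.41·10^-11 m.
Apply E = hc/λ: E = 2.681·10^-15 J.
Converting to keV: E = 16.73 keV ≈ 16.7 keV.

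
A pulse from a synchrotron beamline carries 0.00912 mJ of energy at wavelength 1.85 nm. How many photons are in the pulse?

Per-photon energy: E = 1.074e-16 J (from wavelength = 1.85 nm).
N = E_total / E_photon = 9.12e-6 J / 1.074e-16 J = 8.49e10.

8.49e10 photons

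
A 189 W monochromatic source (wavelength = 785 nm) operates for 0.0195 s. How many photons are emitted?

1.46 × 10^19 photons

Total energy: E_total = P·t = 189 × 0.0195 = 3.685 J.
Per-photon energy: E = 2.531 × 10^-19 J.
N = E_total / E_photon = 1.46 × 10^19.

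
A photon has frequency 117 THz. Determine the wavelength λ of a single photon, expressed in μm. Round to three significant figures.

(c = 2.99792458·10^8 m/s.)
First convert: f = 117 THz = 1.17·10^14 Hz.
The photon relation is λ = c/f, giving λ = 2.562·10^-6 m.
Converting to μm: λ = 2.562 μm ≈ 2.56 μm.

2.56 μm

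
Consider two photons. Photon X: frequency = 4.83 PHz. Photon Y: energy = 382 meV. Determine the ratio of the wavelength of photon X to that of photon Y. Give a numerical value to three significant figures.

0.0191

λ_X = 6.207e-8 m (from frequency = 4.83 PHz, via λ = c/f).
λ_Y = 3.246e-6 m (from energy = 382 meV, via λ = hc/E).
Ratio = 6.207e-8 / 3.246e-6 = 0.0191.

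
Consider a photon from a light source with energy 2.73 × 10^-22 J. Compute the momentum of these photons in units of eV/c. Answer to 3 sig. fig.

(c = 2.99792458 × 10^8 m/s, 1 eV = 1.602176634 × 10^-19 J.)
Since p = E/c for a photon, p = 9.106 × 10^-31 kg·m/s.
Converting to eV/c: p = 0.001704 eV/c ≈ 1.70 × 10^-3 eV/c.

1.70 × 10^-3 eV/c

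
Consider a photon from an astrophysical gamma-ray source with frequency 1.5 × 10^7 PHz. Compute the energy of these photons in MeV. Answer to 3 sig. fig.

Take h = 6.62607015 × 10^-34 J·s, 1 eV = 1.602176634 × 10^-19 J.
First convert: f = 1.5 × 10^7 PHz = 1.5 × 10^22 Hz.
Apply E = hf: E = 9.939 × 10^-12 J.
Converting to MeV: E = 62.04 MeV ≈ 62.0 MeV.

62.0 MeV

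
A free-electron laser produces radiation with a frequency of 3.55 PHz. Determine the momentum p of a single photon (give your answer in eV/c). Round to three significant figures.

Convert to SI: f = 3.55 PHz = 3.55 × 10^15 Hz.
Since p = hf/c for a photon, p = 7.846 × 10^-27 kg·m/s.
Converting to eV/c: p = 14.68 eV/c ≈ 14.7 eV/c.

14.7 eV/c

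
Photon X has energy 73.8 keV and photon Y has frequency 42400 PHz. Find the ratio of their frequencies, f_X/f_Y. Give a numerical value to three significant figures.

0.421

f_X = 1.784 × 10^19 Hz (from energy = 73.8 keV, via f = E/h).
f_Y = 4.240 × 10^19 Hz (from frequency = 42400 PHz, via f given directly).
Ratio = 1.784 × 10^19 / 4.240 × 10^19 = 0.421.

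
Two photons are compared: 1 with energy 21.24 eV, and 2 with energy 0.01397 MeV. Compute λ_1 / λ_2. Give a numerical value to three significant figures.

658

λ_1 = 5.837 × 10^-8 m (from energy = 21.24 eV, via λ = hc/E).
λ_2 = 8.875 × 10^-11 m (from energy = 0.01397 MeV, via λ = hc/E).
Ratio = 5.837 × 10^-8 / 8.875 × 10^-11 = 658.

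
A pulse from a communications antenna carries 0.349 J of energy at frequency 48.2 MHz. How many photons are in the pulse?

Per-photon energy: E = 3.194 × 10^-26 J (from frequency = 48.2 MHz).
N = E_total / E_photon = 0.349 J / 3.194 × 10^-26 J = 1.09 × 10^25.

1.09 × 10^25 photons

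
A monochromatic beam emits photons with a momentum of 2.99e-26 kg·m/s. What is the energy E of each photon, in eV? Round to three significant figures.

55.9 eV

Take c = 2.99792458e8 m/s, 1 eV = 1.602176634e-19 J.
For a photon E = pc, so E = 8.964e-18 J.
Converting to eV: E = 55.95 eV ≈ 55.9 eV.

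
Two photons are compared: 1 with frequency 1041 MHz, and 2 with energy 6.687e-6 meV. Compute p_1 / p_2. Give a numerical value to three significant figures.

p_1 = 2.301e-33 kg·m/s (from frequency = 1041 MHz, via p = hf/c).
p_2 = 3.574e-36 kg·m/s (from energy = 6.687e-6 meV, via p = E/c).
Ratio = 2.301e-33 / 3.574e-36 = 644.

644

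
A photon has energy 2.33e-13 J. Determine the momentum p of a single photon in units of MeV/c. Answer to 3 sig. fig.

1.45 MeV/c

Since p = E/c for a photon, p = 7.772e-22 kg·m/s.
Converting to MeV/c: p = 1.454 MeV/c ≈ 1.45 MeV/c.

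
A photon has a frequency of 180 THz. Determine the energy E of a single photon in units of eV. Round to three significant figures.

0.744 eV

Take h = 6.62607015·10^-34 J·s, 1 eV = 1.602176634·10^-19 J.
First convert: f = 180 THz = 1.8·10^14 Hz.
For a photon E = hf, so E = 1.193·10^-19 J.
Converting to eV: E = 0.7444 eV ≈ 0.744 eV.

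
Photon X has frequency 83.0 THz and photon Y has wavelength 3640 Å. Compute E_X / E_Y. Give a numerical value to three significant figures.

E_X = 5.500e-20 J (from frequency = 83.0 THz, via E = hf).
E_Y = 5.457e-19 J (from wavelength = 3640 Å, via E = hc/λ).
Ratio = 5.500e-20 / 5.457e-19 = 0.101.

0.101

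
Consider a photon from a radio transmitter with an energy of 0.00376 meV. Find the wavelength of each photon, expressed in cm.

33.0 cm

Take h = 6.62607015 × 10^-34 J·s, c = 2.99792458 × 10^8 m/s, 1 eV = 1.602176634 × 10^-19 J.
First convert: E = 0.00376 meV = 6.0242 × 10^-25 J.
Since λ = hc/E for a photon, λ = 0.3297 m.
Converting to cm: λ = 32.97 cm ≈ 33.0 cm.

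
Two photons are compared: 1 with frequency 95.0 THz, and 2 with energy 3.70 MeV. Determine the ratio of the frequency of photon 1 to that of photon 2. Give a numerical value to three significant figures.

1.06 × 10^-7

f_1 = 9.500 × 10^13 Hz (from frequency = 95.0 THz, via f given directly).
f_2 = 8.947 × 10^20 Hz (from energy = 3.70 MeV, via f = E/h).
Ratio = 9.500 × 10^13 / 8.947 × 10^20 = 1.06 × 10^-7.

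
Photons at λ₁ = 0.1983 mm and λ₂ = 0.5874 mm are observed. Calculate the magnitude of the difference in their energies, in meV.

4.14 meV

Using E = hc/λ: E₁ = 1.0017 × 10^-21 J, E₂ = 3.3818 × 10^-22 J.
|ΔE| = |1.0017 × 10^-21 − 3.3818 × 10^-22| = 6.64 × 10^-22 J = 4.14 meV.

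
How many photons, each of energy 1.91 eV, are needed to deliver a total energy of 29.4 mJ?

9.61e16 photons

Per-photon energy: E = 3.060e-19 J (from energy = 1.91 eV).
N = E_total / E_photon = 0.0294 J / 3.060e-19 J = 9.61e16.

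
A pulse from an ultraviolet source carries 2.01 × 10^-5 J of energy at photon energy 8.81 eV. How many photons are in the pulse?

1.42 × 10^13 photons

Per-photon energy: E = 1.412 × 10^-18 J (from energy = 8.81 eV).
N = E_total / E_photon = 2.01 × 10^-5 J / 1.412 × 10^-18 J = 1.42 × 10^13.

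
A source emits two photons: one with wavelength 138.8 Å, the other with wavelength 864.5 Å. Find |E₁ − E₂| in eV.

Using E = hc/λ: E₁ = 1.4312e-17 J, E₂ = 2.2978e-18 J.
|ΔE| = |1.4312e-17 − 2.2978e-18| = 1.20e-17 J = 75.0 eV.

75.0 eV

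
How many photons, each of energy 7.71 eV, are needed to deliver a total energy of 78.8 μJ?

Per-photon energy: E = 1.235e-18 J (from energy = 7.71 eV).
N = E_total / E_photon = 7.88e-5 J / 1.235e-18 J = 6.38e13.

6.38e13 photons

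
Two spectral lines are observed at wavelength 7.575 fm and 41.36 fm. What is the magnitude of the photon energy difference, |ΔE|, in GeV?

0.134 GeV

Using E = hc/λ: E₁ = 2.6224e-11 J, E₂ = 4.8028e-12 J.
|ΔE| = |2.6224e-11 − 4.8028e-12| = 2.14e-11 J = 0.134 GeV.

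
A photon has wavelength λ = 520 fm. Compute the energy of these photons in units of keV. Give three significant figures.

Use h = 6.62607015e-34 J·s, c = 2.99792458e8 m/s, 1 eV = 1.602176634e-19 J.
First convert: λ = 520 fm = 5.20e-13 m.
Since E = hc/λ for a photon, E = 3.820e-13 J.
Converting to keV: E = 2384 keV ≈ 2380 keV.

2380 keV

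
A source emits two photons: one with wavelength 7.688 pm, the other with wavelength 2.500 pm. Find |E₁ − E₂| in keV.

335 keV

Using E = hc/λ: E₁ = 2.5838e-14 J, E₂ = 7.9458e-14 J.
|ΔE| = |2.5838e-14 − 7.9458e-14| = 5.36e-14 J = 335 keV.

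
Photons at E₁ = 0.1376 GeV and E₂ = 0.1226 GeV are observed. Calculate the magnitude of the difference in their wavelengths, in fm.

Using λ = hc/E: λ₁ = 9.0105 × 10^-15 m, λ₂ = 1.0113 × 10^-14 m.
|Δλ| = |9.0105 × 10^-15 − 1.0113 × 10^-14| = 1.10 × 10^-15 m = 1.10 fm.

1.10 fm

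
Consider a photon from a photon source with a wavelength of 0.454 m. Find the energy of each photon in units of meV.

Take h = 6.62607015e-34 J·s, c = 2.99792458e8 m/s, 1 eV = 1.602176634e-19 J.
The photon relation is E = hc/λ, giving E = 4.375e-25 J.
Converting to meV: E = 0.002731 meV ≈ 2.73e-3 meV.

2.73e-3 meV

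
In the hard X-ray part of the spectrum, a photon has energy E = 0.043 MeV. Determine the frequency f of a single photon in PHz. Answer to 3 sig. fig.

1.04e4 PHz

Use h = 6.62607015e-34 J·s, 1 eV = 1.602176634e-19 J.
First convert: E = 0.043 MeV = 6.8894e-15 J.
For a photon f = E/h, so f = 1.040e19 Hz.
Converting to PHz: f = 10400 PHz ≈ 1.04e4 PHz.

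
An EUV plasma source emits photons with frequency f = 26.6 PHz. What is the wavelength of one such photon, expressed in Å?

In SI units: f = 26.6 PHz = 2.66·10^16 Hz.
Apply λ = c/f: λ = 1.127·10^-8 m.
Converting to Å: λ = 112.7 Å ≈ 113 Å.

113 Å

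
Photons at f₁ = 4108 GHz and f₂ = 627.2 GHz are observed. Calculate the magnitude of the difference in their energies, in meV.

Using E = hf: E₁ = 2.7220 × 10^-21 J, E₂ = 4.1559 × 10^-22 J.
|ΔE| = |2.7220 × 10^-21 − 4.1559 × 10^-22| = 2.31 × 10^-21 J = 14.4 meV.

14.4 meV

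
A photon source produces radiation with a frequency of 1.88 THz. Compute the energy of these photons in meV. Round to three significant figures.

Take h = 6.62607015·10^-34 J·s, 1 eV = 1.602176634·10^-19 J.
First convert: f = 1.88 THz = 1.88·10^12 Hz.
The photon relation is E = hf, giving E = 1.246·10^-21 J.
Converting to meV: E = 7.775 meV ≈ 7.78 meV.

7.78 meV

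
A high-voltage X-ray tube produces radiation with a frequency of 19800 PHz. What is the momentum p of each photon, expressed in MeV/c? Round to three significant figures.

0.0819 MeV/c

Convert to SI: f = 19800 PHz = 1.98e19 Hz.
Apply p = hf/c: p = 4.376e-23 kg·m/s.
Converting to MeV/c: p = 0.08189 MeV/c ≈ 0.0819 MeV/c.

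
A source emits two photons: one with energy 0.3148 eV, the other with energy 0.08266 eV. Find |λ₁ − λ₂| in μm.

11.1 μm

Using λ = hc/E: λ₁ = 3.9385e-6 m, λ₂ = 1.4999e-5 m.
|Δλ| = |3.9385e-6 − 1.4999e-5| = 1.11e-5 m = 11.1 μm.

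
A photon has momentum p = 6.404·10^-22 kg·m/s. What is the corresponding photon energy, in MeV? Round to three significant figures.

For a photon E = pc, so E = 1.920·10^-13 J.
Converting to MeV: E = 1.198 MeV ≈ 1.20 MeV.

1.20 MeV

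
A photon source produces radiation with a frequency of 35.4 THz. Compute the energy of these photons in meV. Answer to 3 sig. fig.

146 meV

Take h = 6.62607015 × 10^-34 J·s, 1 eV = 1.602176634 × 10^-19 J.
First convert: f = 35.4 THz = 3.54 × 10^13 Hz.
Apply E = hf: E = 2.346 × 10^-20 J.
Converting to meV: E = 146.4 meV ≈ 146 meV.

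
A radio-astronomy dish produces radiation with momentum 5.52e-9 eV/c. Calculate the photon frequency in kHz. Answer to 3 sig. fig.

1330 kHz

Convert to SI: p = 5.52e-9 eV/c = 2.9500e-36 kg·m/s.
Since f = pc/h for a photon, f = 1.335e6 Hz.
Converting to kHz: f = 1335 kHz ≈ 1330 kHz.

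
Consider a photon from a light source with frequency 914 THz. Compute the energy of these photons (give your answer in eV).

3.78 eV

Convert to SI: f = 914 THz = 9.14 × 10^14 Hz.
For a photon E = hf, so E = 6.056 × 10^-19 J.
Converting to eV: E = 3.780 eV ≈ 3.78 eV.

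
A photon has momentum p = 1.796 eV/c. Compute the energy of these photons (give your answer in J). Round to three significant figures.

2.88·10^-19 J

Convert to SI: p = 1.796 eV/c = 9.5983·10^-28 kg·m/s.
Since E = pc for a photon, E = 2.878·10^-19 J.
So E ≈ 2.88·10^-19 J.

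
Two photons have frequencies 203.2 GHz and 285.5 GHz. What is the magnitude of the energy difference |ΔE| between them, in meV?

Using E = hf: E₁ = 1.3464·10^-22 J, E₂ = 1.8917·10^-22 J.
|ΔE| = |1.3464·10^-22 − 1.8917·10^-22| = 5.45·10^-23 J = 0.340 meV.

0.340 meV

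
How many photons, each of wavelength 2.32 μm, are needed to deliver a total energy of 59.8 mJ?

6.98e17 photons

Per-photon energy: E = 8.562e-20 J (from wavelength = 2.32 μm).
N = E_total / E_photon = 0.0598 J / 8.562e-20 J = 6.98e17.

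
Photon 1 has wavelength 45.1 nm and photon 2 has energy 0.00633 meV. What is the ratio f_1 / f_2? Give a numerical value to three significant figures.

f_1 = 6.647e15 Hz (from wavelength = 45.1 nm, via f = c/λ).
f_2 = 1.531e9 Hz (from energy = 0.00633 meV, via f = E/h).
Ratio = 6.647e15 / 1.531e9 = 4.34e6.

4.34e6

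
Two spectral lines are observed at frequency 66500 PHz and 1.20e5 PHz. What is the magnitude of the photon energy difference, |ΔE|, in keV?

221 keV

Using E = hf: E₁ = 4.406e-14 J, E₂ = 7.951e-14 J.
|ΔE| = |4.406e-14 − 7.951e-14| = 3.54e-14 J = 221 keV.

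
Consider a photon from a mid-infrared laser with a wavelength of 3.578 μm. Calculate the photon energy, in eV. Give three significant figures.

(h = 6.62607015e-34 J·s, c = 2.99792458e8 m/s, 1 eV = 1.602176634e-19 J.)
Convert to SI: λ = 3.578 μm = 3.578e-6 m.
For a photon E = hc/λ, so E = 5.552e-20 J.
Converting to eV: E = 0.3465 eV ≈ 0.347 eV.

0.347 eV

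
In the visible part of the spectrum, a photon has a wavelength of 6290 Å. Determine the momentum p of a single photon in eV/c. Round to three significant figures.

1.97 eV/c

(h = 6.62607015e-34 J·s, c = 2.99792458e8 m/s, 1 eV = 1.602176634e-19 J.)
Convert to SI: λ = 6290 Å = 6.29e-7 m.
Apply p = h/λ: p = 1.053e-27 kg·m/s.
Converting to eV/c: p = 1.971 eV/c ≈ 1.97 eV/c.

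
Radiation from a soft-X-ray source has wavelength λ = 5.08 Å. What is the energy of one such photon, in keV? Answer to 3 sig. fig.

2.44 keV

(h = 6.62607015e-34 J·s, c = 2.99792458e8 m/s, 1 eV = 1.602176634e-19 J.)
First convert: λ = 5.08 Å = 5.08e-10 m.
Apply E = hc/λ: E = 3.910e-16 J.
Converting to keV: E = 2.441 keV ≈ 2.44 keV.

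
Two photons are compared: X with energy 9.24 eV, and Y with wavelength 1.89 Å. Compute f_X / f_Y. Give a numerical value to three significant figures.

f_X = 2.234 × 10^15 Hz (from energy = 9.24 eV, via f = E/h).
f_Y = 1.586 × 10^18 Hz (from wavelength = 1.89 Å, via f = c/λ).
Ratio = 2.234 × 10^15 / 1.586 × 10^18 = 1.41 × 10^-3.

1.41 × 10^-3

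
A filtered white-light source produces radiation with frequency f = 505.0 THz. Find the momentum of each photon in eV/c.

Take h = 6.62607015 × 10^-34 J·s, c = 2.99792458 × 10^8 m/s, 1 eV = 1.602176634 × 10^-19 J.
In SI units: f = 505.0 THz = 5.050 × 10^14 Hz.
Since p = hf/c for a photon, p = 1.116 × 10^-27 kg·m/s.
Converting to eV/c: p = 2.089 eV/c ≈ 2.09 eV/c.

2.09 eV/c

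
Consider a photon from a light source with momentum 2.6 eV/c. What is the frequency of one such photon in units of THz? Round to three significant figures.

629 THz

Use h = 6.62607015·10^-34 J·s, c = 2.99792458·10^8 m/s, 1 eV = 1.602176634·10^-19 J.
Convert to SI: p = 2.6 eV/c = 1.3895·10^-27 kg·m/s.
For a photon f = pc/h, so f = 6.287·10^14 Hz.
Converting to THz: f = 628.7 THz ≈ 629 THz.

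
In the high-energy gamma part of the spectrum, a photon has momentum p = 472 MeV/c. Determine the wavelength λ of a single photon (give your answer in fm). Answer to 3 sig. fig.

Convert to SI: p = 472 MeV/c = 2.5225 × 10^-19 kg·m/s.
Apply λ = h/p: λ = 2.627 × 10^-15 m.
Converting to fm: λ = 2.627 fm ≈ 2.63 fm.

2.63 fm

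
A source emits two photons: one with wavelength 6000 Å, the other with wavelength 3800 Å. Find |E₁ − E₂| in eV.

1.20 eV

Using E = hc/λ: E₁ = 3.311 × 10^-19 J, E₂ = 5.227 × 10^-19 J.
|ΔE| = |3.311 × 10^-19 − 5.227 × 10^-19| = 1.92 × 10^-19 J = 1.20 eV.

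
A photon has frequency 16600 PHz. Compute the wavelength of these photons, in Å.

Convert to SI: f = 16600 PHz = 1.66 × 10^19 Hz.
For a photon λ = c/f, so λ = 1.806 × 10^-11 m.
Converting to Å: λ = 0.1806 Å ≈ 0.181 Å.

0.181 Å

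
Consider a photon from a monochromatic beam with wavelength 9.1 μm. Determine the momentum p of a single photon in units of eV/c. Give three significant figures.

In SI units: λ = 9.1 μm = 9.1·10^-6 m.
Apply p = h/λ: p = 7.281·10^-29 kg·m/s.
Converting to eV/c: p = 0.1362 eV/c ≈ 0.136 eV/c.

0.136 eV/c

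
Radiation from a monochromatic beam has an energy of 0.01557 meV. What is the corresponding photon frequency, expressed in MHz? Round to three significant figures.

First convert: E = 0.01557 meV = 2.4946 × 10^-24 J.
Since f = E/h for a photon, f = 3.765 × 10^9 Hz.
Converting to MHz: f = 3765 MHz ≈ 3760 MHz.

3760 MHz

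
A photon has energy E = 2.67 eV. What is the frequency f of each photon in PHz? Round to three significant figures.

In SI units: E = 2.67 eV = 4.2778 × 10^-19 J.
The photon relation is f = E/h, giving f = 6.456 × 10^14 Hz.
Converting to PHz: f = 0.6456 PHz ≈ 0.646 PHz.

0.646 PHz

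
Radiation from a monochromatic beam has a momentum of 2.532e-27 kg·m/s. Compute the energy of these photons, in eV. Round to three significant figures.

4.74 eV

Apply E = pc: E = 7.591e-19 J.
Converting to eV: E = 4.738 eV ≈ 4.74 eV.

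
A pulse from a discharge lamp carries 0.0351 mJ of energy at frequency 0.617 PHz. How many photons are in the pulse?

Per-photon energy: E = 4.088 × 10^-19 J (from frequency = 0.617 PHz).
N = E_total / E_photon = 3.51 × 10^-5 J / 4.088 × 10^-19 J = 8.59 × 10^13.

8.59 × 10^13 photons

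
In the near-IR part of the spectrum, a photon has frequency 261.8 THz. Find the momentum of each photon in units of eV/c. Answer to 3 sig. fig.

1.08 eV/c

Use h = 6.62607015e-34 J·s, c = 2.99792458e8 m/s, 1 eV = 1.602176634e-19 J.
In SI units: f = 261.8 THz = 2.618e14 Hz.
Apply p = hf/c: p = 5.786e-28 kg·m/s.
Converting to eV/c: p = 1.083 eV/c ≈ 1.08 eV/c.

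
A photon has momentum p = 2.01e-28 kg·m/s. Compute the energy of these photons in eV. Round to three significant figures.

0.376 eV

Use c = 2.99792458e8 m/s, 1 eV = 1.602176634e-19 J.
Since E = pc for a photon, E = 6.026e-20 J.
Converting to eV: E = 0.3761 eV ≈ 0.376 eV.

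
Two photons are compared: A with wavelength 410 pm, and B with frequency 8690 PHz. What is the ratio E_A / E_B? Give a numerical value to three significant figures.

E_A = 4.845·10^-16 J (from wavelength = 410 pm, via E = hc/λ).
E_B = 5.758·10^-15 J (from frequency = 8690 PHz, via E = hf).
Ratio = 4.845·10^-16 / 5.758·10^-15 = 0.0841.

0.0841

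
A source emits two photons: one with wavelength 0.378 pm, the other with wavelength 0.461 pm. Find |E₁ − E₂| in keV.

591 keV

Using E = hc/λ: E₁ = 5.255 × 10^-13 J, E₂ = 4.309 × 10^-13 J.
|ΔE| = |5.255 × 10^-13 − 4.309 × 10^-13| = 9.46 × 10^-14 J = 591 keV.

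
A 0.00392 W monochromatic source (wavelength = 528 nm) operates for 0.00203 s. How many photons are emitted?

2.12e13 photons

Total energy: E_total = P·t = 0.00392 × 0.00203 = 7.958e-6 J.
Per-photon energy: E = 3.762e-19 J.
N = E_total / E_photon = 2.12e13.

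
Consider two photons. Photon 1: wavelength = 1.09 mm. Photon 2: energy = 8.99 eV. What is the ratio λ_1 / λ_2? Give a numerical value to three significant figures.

7900

λ_1 = 0.001090 m (from wavelength = 1.09 mm, via λ given directly).
λ_2 = 1.379 × 10^-7 m (from energy = 8.99 eV, via λ = hc/E).
Ratio = 0.001090 / 1.379 × 10^-7 = 7900.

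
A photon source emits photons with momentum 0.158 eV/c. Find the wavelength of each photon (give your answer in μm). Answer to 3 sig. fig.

Convert to SI: p = 0.158 eV/c = 8.4440e-29 kg·m/s.
For a photon λ = h/p, so λ = 7.847e-6 m.
Converting to μm: λ = 7.847 μm ≈ 7.85 μm.

7.85 μm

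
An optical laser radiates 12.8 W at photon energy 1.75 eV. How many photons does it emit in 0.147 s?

6.71e18 photons

Total energy: E_total = P·t = 12.8 × 0.147 = 1.882 J.
Per-photon energy: E = 2.804e-19 J.
N = E_total / E_photon = 6.71e18.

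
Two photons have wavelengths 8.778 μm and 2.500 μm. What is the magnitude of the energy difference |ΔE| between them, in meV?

Using E = hc/λ: E₁ = 2.2630e-20 J, E₂ = 7.9458e-20 J.
|ΔE| = |2.2630e-20 − 7.9458e-20| = 5.68e-20 J = 355 meV.

355 meV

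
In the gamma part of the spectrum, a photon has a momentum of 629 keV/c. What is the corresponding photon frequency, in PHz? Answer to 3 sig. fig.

1.52e5 PHz

First convert: p = 629 keV/c = 3.3616e-22 kg·m/s.
Since f = pc/h for a photon, f = 1.521e20 Hz.
Converting to PHz: f = 152100 PHz ≈ 1.52e5 PHz.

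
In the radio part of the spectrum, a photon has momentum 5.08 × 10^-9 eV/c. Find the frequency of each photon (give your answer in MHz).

1.23 MHz

First convert: p = 5.08 × 10^-9 eV/c = 2.7149 × 10^-36 kg·m/s.
The photon relation is f = pc/h, giving f = 1.228 × 10^6 Hz.
Converting to MHz: f = 1.228 MHz ≈ 1.23 MHz.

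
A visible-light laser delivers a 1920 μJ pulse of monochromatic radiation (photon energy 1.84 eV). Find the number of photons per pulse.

6.51 × 10^15 photons

Per-photon energy: E = 2.948 × 10^-19 J (from energy = 1.84 eV).
N = E_total / E_photon = 0.00192 J / 2.948 × 10^-19 J = 6.51 × 10^15.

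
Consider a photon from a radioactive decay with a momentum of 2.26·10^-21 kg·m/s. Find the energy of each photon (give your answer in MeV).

Use c = 2.99792458·10^8 m/s, 1 eV = 1.602176634·10^-19 J.
Apply E = pc: E = 6.775·10^-13 J.
Converting to MeV: E = 4.229 MeV ≈ 4.23 MeV.

4.23 MeV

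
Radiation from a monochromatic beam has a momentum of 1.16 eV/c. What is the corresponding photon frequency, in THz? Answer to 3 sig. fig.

280 THz

In SI units: p = 1.16 eV/c = 6.1994 × 10^-28 kg·m/s.
Apply f = pc/h: f = 2.805 × 10^14 Hz.
Converting to THz: f = 280.5 THz ≈ 280 THz.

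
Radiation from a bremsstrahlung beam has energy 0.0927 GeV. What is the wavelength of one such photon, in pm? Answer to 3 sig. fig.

(h = 6.62607015 × 10^-34 J·s, c = 2.99792458 × 10^8 m/s, 1 eV = 1.602176634 × 10^-19 J.)
In SI units: E = 0.0927 GeV = 1.4852 × 10^-11 J.
Since λ = hc/E for a photon, λ = 1.337 × 10^-14 m.
Converting to pm: λ = 0.01337 pm ≈ 0.0134 pm.

0.0134 pm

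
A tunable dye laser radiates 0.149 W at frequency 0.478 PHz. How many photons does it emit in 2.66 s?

1.25 × 10^18 photons

Total energy: E_total = P·t = 0.149 × 2.66 = 0.3963 J.
Per-photon energy: E = 3.167 × 10^-19 J.
N = E_total / E_photon = 1.25 × 10^18.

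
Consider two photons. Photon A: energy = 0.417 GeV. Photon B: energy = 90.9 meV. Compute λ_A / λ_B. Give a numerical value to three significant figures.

λ_A = 2.973 × 10^-15 m (from energy = 0.417 GeV, via λ = hc/E).
λ_B = 1.364 × 10^-5 m (from energy = 90.9 meV, via λ = hc/E).
Ratio = 2.973 × 10^-15 / 1.364 × 10^-5 = 2.18 × 10^-10.

2.18 × 10^-10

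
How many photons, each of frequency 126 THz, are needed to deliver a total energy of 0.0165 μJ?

1.98e11 photons

Per-photon energy: E = 8.349e-20 J (from frequency = 126 THz).
N = E_total / E_photon = 1.65e-8 J / 8.349e-20 J = 1.98e11.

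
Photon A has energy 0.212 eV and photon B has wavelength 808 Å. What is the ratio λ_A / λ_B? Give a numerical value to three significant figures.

72.4

λ_A = 5.848 × 10^-6 m (from energy = 0.212 eV, via λ = hc/E).
λ_B = 8.080 × 10^-8 m (from wavelength = 808 Å, via λ given directly).
Ratio = 5.848 × 10^-6 / 8.080 × 10^-8 = 72.4.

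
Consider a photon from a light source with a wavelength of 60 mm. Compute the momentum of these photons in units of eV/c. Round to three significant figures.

Use h = 6.62607015e-34 J·s, c = 2.99792458e8 m/s, 1 eV = 1.602176634e-19 J.
First convert: λ = 60 mm = 0.060 m.
Apply p = h/λ: p = 1.104e-32 kg·m/s.
Converting to eV/c: p = 2.066e-5 eV/c ≈ 2.07e-5 eV/c.

2.07e-5 eV/c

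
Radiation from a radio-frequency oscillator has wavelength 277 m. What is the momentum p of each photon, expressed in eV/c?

Take h = 6.62607015e-34 J·s, c = 2.99792458e8 m/s, 1 eV = 1.602176634e-19 J.
Apply p = h/λ: p = 2.392e-36 kg·m/s.
Converting to eV/c: p = 4.476e-9 eV/c ≈ 4.48e-9 eV/c.

4.48e-9 eV/c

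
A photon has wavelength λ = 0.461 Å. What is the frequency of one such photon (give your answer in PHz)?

Use c = 2.99792458 × 10^8 m/s.
In SI units: λ = 0.461 Å = 4.61 × 10^-11 m.
Since f = c/λ for a photon, f = 6.503 × 10^18 Hz.
Converting to PHz: f = 6503 PHz ≈ 6500 PHz.

6500 PHz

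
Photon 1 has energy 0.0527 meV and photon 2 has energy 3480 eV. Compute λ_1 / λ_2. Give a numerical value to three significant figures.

λ_1 = 0.02353 m (from energy = 0.0527 meV, via λ = hc/E).
λ_2 = 3.563e-10 m (from energy = 3480 eV, via λ = hc/E).
Ratio = 0.02353 / 3.563e-10 = 6.60e7.

6.60e7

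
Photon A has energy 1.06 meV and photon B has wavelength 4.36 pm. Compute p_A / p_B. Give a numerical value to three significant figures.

3.73e-9

p_A = 5.665e-31 kg·m/s (from energy = 1.06 meV, via p = E/c).
p_B = 1.520e-22 kg·m/s (from wavelength = 4.36 pm, via p = h/λ).
Ratio = 5.665e-31 / 1.520e-22 = 3.73e-9.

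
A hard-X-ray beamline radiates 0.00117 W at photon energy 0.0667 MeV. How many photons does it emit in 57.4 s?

6.28 × 10^12 photons

Total energy: E_total = P·t = 0.00117 × 57.4 = 0.06716 J.
Per-photon energy: E = 1.069 × 10^-14 J.
N = E_total / E_photon = 6.28 × 10^12.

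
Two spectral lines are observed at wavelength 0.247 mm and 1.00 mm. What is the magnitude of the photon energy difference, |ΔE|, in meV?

3.78 meV

Using E = hc/λ: E₁ = 8.042 × 10^-22 J, E₂ = 1.986 × 10^-22 J.
|ΔE| = |8.042 × 10^-22 − 1.986 × 10^-22| = 6.06 × 10^-22 J = 3.78 meV.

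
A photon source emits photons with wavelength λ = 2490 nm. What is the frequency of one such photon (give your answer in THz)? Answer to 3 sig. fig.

120 THz

Convert to SI: λ = 2490 nm = 2.49e-6 m.
For a photon f = c/λ, so f = 1.204e14 Hz.
Converting to THz: f = 120.4 THz ≈ 120 THz.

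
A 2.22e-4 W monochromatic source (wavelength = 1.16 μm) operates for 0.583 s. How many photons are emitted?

7.56e14 photons

Total energy: E_total = P·t = 2.22e-4 × 0.583 = 1.294e-4 J.
Per-photon energy: E = 1.712e-19 J.
N = E_total / E_photon = 7.56e14.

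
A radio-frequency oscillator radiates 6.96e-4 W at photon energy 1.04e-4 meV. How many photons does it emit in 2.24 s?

Total energy: E_total = P·t = 6.96e-4 × 2.24 = 0.001559 J.
Per-photon energy: E = 1.666e-26 J.
N = E_total / E_photon = 9.36e22.

9.36e22 photons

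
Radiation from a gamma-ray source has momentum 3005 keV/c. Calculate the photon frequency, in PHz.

Use h = 6.62607015e-34 J·s, c = 2.99792458e8 m/s, 1 eV = 1.602176634e-19 J.
In SI units: p = 3005 keV/c = 1.6060e-21 kg·m/s.
Since f = pc/h for a photon, f = 7.266e20 Hz.
Converting to PHz: f = 726600 PHz ≈ 7.27e5 PHz.

7.27e5 PHz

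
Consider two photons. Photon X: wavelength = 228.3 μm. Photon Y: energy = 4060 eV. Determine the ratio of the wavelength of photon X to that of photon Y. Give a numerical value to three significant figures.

7.48e5

λ_X = 2.283e-4 m (from wavelength = 228.3 μm, via λ given directly).
λ_Y = 3.054e-10 m (from energy = 4060 eV, via λ = hc/E).
Ratio = 2.283e-4 / 3.054e-10 = 7.48e5.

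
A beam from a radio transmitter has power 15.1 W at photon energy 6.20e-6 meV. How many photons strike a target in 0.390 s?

Total energy: E_total = P·t = 15.1 × 0.390 = 5.889 J.
Per-photon energy: E = 9.933e-28 J.
N = E_total / E_photon = 5.93e27.

5.93e27 photons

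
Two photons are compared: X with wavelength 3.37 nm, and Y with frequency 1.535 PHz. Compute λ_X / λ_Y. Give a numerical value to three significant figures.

λ_X = 3.370 × 10^-9 m (from wavelength = 3.37 nm, via λ given directly).
λ_Y = 1.953 × 10^-7 m (from frequency = 1.535 PHz, via λ = c/f).
Ratio = 3.370 × 10^-9 / 1.953 × 10^-7 = 0.0173.

0.0173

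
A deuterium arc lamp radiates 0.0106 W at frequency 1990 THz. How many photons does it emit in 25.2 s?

Total energy: E_total = P·t = 0.0106 × 25.2 = 0.2671 J.
Per-photon energy: E = 1.319·10^-18 J.
N = E_total / E_photon = 2.03·10^17.

2.03·10^17 photons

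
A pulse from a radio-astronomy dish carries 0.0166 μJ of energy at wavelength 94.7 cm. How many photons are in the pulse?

Per-photon energy: E = 2.098 × 10^-25 J (from wavelength = 94.7 cm).
N = E_total / E_photon = 1.66 × 10^-8 J / 2.098 × 10^-25 J = 7.91 × 10^16.

7.91 × 10^16 photons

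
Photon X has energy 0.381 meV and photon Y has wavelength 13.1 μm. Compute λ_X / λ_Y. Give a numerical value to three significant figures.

248

λ_X = 0.003254 m (from energy = 0.381 meV, via λ = hc/E).
λ_Y = 1.310e-5 m (from wavelength = 13.1 μm, via λ given directly).
Ratio = 0.003254 / 1.310e-5 = 248.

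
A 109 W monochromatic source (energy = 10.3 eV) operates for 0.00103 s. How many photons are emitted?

6.80e16 photons

Total energy: E_total = P·t = 109 × 0.00103 = 0.1123 J.
Per-photon energy: E = 1.650e-18 J.
N = E_total / E_photon = 6.80e16.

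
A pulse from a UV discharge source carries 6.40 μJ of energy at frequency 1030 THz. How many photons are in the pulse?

Per-photon energy: E = 6.825e-19 J (from frequency = 1030 THz).
N = E_total / E_photon = 6.40e-6 J / 6.825e-19 J = 9.38e12.

9.38e12 photons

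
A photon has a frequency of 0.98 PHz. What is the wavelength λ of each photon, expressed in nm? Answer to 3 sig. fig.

306 nm

Convert to SI: f = 0.98 PHz = 9.8 × 10^14 Hz.
For a photon λ = c/f, so λ = 3.059 × 10^-7 m.
Converting to nm: λ = 305.9 nm ≈ 306 nm.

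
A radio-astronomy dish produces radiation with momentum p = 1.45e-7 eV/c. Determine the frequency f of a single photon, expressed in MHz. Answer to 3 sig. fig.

First convert: p = 1.45e-7 eV/c = 7.7492e-35 kg·m/s.
Apply f = pc/h: f = 3.506e7 Hz.
Converting to MHz: f = 35.06 MHz ≈ 35.1 MHz.

35.1 MHz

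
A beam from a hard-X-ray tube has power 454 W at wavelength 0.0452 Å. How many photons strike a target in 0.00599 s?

6.19 × 10^13 photons

Total energy: E_total = P·t = 454 × 0.00599 = 2.719 J.
Per-photon energy: E = 4.395 × 10^-14 J.
N = E_total / E_photon = 6.19 × 10^13.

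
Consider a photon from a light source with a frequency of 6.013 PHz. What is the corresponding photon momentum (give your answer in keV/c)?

Take h = 6.62607015 × 10^-34 J·s, c = 2.99792458 × 10^8 m/s, 1 eV = 1.602176634 × 10^-19 J.
First convert: f = 6.013 PHz = 6.013 × 10^15 Hz.
Since p = hf/c for a photon, p = 1.329 × 10^-26 kg·m/s.
Converting to keV/c: p = 0.02487 keV/c ≈ 0.0249 keV/c.

0.0249 keV/c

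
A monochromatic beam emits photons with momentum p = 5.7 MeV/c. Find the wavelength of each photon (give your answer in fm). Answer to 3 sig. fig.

Take h = 6.62607015e-34 J·s, c = 2.99792458e8 m/s, 1 eV = 1.602176634e-19 J.
In SI units: p = 5.7 MeV/c = 3.0462e-21 kg·m/s.
Since λ = h/p for a photon, λ = 2.175e-13 m.
Converting to fm: λ = 217.5 fm ≈ 218 fm.

218 fm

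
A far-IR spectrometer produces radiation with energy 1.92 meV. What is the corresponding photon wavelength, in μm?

(h = 6.62607015 × 10^-34 J·s, c = 2.99792458 × 10^8 m/s, 1 eV = 1.602176634 × 10^-19 J.)
Convert to SI: E = 1.92 meV = 3.0762 × 10^-22 J.
For a photon λ = hc/E, so λ = 6.458 × 10^-4 m.
Converting to μm: λ = 645.8 μm ≈ 646 μm.

646 μm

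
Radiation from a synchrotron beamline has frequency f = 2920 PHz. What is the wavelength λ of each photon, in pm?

Use c = 2.99792458 × 10^8 m/s.
First convert: f = 2920 PHz = 2.92 × 10^18 Hz.
Apply λ = c/f: λ = 1.027 × 10^-10 m.
Converting to pm: λ = 102.7 pm ≈ 103 pm.

103 pm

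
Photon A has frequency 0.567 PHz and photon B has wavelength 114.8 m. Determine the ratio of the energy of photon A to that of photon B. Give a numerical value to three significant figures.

E_A = 3.757e-19 J (from frequency = 0.567 PHz, via E = hf).
E_B = 1.730e-27 J (from wavelength = 114.8 m, via E = hc/λ).
Ratio = 3.757e-19 / 1.730e-27 = 2.17e8.

2.17e8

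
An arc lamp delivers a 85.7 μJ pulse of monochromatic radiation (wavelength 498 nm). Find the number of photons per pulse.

2.15 × 10^14 photons

Per-photon energy: E = 3.989 × 10^-19 J (from wavelength = 498 nm).
N = E_total / E_photon = 8.57 × 10^-5 J / 3.989 × 10^-19 J = 2.15 × 10^14.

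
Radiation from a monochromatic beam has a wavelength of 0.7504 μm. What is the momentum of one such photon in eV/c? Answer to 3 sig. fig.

1.65 eV/c

(h = 6.62607015 × 10^-34 J·s, c = 2.99792458 × 10^8 m/s, 1 eV = 1.602176634 × 10^-19 J.)
Convert to SI: λ = 0.7504 μm = 7.504 × 10^-7 m.
Since p = h/λ for a photon, p = 8.830 × 10^-28 kg·m/s.
Converting to eV/c: p = 1.652 eV/c ≈ 1.65 eV/c.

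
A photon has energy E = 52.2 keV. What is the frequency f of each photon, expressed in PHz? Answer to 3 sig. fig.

1.26 × 10^4 PHz

(h = 6.62607015 × 10^-34 J·s, 1 eV = 1.602176634 × 10^-19 J.)
First convert: E = 52.2 keV = 8.3634 × 10^-15 J.
Since f = E/h for a photon, f = 1.262 × 10^19 Hz.
Converting to PHz: f = 12620 PHz ≈ 1.26 × 10^4 PHz.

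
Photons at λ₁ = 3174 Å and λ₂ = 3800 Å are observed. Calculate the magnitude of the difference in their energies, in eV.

Using E = hc/λ: E₁ = 6.2585 × 10^-19 J, E₂ = 5.2275 × 10^-19 J.
|ΔE| = |6.2585 × 10^-19 − 5.2275 × 10^-19| = 1.03 × 10^-19 J = 0.644 eV.

0.644 eV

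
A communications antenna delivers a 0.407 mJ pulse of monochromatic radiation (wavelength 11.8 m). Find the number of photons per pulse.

2.42·10^22 photons

Per-photon energy: E = 1.683·10^-26 J (from wavelength = 11.8 m).
N = E_total / E_photon = 4.07·10^-4 J / 1.683·10^-26 J = 2.42·10^22.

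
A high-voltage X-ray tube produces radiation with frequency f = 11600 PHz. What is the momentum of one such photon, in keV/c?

48.0 keV/c

Take h = 6.62607015 × 10^-34 J·s, c = 2.99792458 × 10^8 m/s, 1 eV = 1.602176634 × 10^-19 J.
In SI units: f = 11600 PHz = 1.16 × 10^19 Hz.
Since p = hf/c for a photon, p = 2.564 × 10^-23 kg·m/s.
Converting to keV/c: p = 47.97 keV/c ≈ 48.0 keV/c.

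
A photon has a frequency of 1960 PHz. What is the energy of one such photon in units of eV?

8110 eV

Take h = 6.62607015e-34 J·s, 1 eV = 1.602176634e-19 J.
Convert to SI: f = 1960 PHz = 1.96e18 Hz.
Since E = hf for a photon, E = 1.299e-15 J.
Converting to eV: E = 8106 eV ≈ 8110 eV.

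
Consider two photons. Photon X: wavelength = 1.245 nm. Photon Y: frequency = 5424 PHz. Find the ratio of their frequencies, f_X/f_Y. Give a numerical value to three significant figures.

f_X = 2.408e17 Hz (from wavelength = 1.245 nm, via f = c/λ).
f_Y = 5.424e18 Hz (from frequency = 5424 PHz, via f given directly).
Ratio = 2.408e17 / 5.424e18 = 0.0444.

0.0444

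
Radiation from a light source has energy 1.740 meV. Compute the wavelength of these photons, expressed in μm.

713 μm

Take h = 6.62607015e-34 J·s, c = 2.99792458e8 m/s, 1 eV = 1.602176634e-19 J.
First convert: E = 1.740 meV = 2.7878e-22 J.
Since λ = hc/E for a photon, λ = 7.126e-4 m.
Converting to μm: λ = 712.6 μm ≈ 713 μm.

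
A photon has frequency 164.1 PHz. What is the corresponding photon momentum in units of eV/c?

(h = 6.62607015e-34 J·s, c = 2.99792458e8 m/s, 1 eV = 1.602176634e-19 J.)
Convert to SI: f = 164.1 PHz = 1.641e17 Hz.
Apply p = hf/c: p = 3.627e-25 kg·m/s.
Converting to eV/c: p = 678.7 eV/c ≈ 679 eV/c.

679 eV/c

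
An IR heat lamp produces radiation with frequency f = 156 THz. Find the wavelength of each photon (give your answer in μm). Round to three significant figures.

1.92 μm

Convert to SI: f = 156 THz = 1.56 × 10^14 Hz.
For a photon λ = c/f, so λ = 1.922 × 10^-6 m.
Converting to μm: λ = 1.922 μm ≈ 1.92 μm.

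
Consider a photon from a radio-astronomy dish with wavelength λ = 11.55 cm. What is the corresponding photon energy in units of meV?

0.0107 meV

Use h = 6.62607015e-34 J·s, c = 2.99792458e8 m/s, 1 eV = 1.602176634e-19 J.
In SI units: λ = 11.55 cm = 0.1155 m.
For a photon E = hc/λ, so E = 1.720e-24 J.
Converting to meV: E = 0.01073 meV ≈ 0.0107 meV.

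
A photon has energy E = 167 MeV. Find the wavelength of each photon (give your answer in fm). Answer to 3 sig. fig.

Use h = 6.62607015 × 10^-34 J·s, c = 2.99792458 × 10^8 m/s, 1 eV = 1.602176634 × 10^-19 J.
Convert to SI: E = 167 MeV = 2.6756 × 10^-11 J.
The photon relation is λ = hc/E, giving λ = 7.424 × 10^-15 m.
Converting to fm: λ = 7.424 fm ≈ 7.42 fm.

7.42 fm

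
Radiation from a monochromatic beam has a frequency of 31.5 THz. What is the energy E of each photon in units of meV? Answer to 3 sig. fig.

130 meV

Use h = 6.62607015 × 10^-34 J·s, 1 eV = 1.602176634 × 10^-19 J.
First convert: f = 31.5 THz = 3.15 × 10^13 Hz.
For a photon E = hf, so E = 2.087 × 10^-20 J.
Converting to meV: E = 130.3 meV ≈ 130 meV.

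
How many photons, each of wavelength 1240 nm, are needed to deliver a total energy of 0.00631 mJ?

Per-photon energy: E = 1.602e-19 J (from wavelength = 1240 nm).
N = E_total / E_photon = 6.31e-6 J / 1.602e-19 J = 3.94e13.

3.94e13 photons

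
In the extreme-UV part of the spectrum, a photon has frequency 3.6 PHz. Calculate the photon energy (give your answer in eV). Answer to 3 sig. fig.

Use h = 6.62607015e-34 J·s, 1 eV = 1.602176634e-19 J.
Convert to SI: f = 3.6 PHz = 3.6e15 Hz.
Since E = hf for a photon, E = 2.385e-18 J.
Converting to eV: E = 14.89 eV ≈ 14.9 eV.

14.9 eV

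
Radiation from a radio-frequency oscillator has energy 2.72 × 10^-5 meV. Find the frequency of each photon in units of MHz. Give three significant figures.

6.58 MHz

Use h = 6.62607015 × 10^-34 J·s, 1 eV = 1.602176634 × 10^-19 J.
First convert: E = 2.72 × 10^-5 meV = 4.3579 × 10^-27 J.
Since f = E/h for a photon, f = 6.577 × 10^6 Hz.
Converting to MHz: f = 6.577 MHz ≈ 6.58 MHz.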